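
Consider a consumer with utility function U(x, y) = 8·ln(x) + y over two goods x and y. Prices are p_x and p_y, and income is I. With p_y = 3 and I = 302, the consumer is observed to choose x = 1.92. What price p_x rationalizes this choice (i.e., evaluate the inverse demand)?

Set MRS = p_x/p_y: (8/x)/1 = p_x/p_y.
So x*(p_x,p_y) = 8·p_y/p_x, independent of income; and y* = (I − 8·p_y)/p_y.
Set x* = 1.92 in the demand function and solve for p_x: p_x = 12.5.

p_x = 12.5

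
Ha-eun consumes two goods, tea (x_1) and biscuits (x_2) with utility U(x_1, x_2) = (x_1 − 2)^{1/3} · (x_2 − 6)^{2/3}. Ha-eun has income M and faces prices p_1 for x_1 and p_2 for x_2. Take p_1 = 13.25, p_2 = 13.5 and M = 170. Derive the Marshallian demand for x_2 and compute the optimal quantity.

x_2* = 9.0864

After buying the subsistence bundle (2, 6), a share 1/3 of the remaining income goes to x_1: x_1* = 2 + 1/3·(M − 2p_1 − 6p_2)/p_1.
Discretionary income = 170 − 2·13.25 − 6·13.5 = 62.5; x_2* = 6 + 2/3·62.5/13.5 = 9.0864.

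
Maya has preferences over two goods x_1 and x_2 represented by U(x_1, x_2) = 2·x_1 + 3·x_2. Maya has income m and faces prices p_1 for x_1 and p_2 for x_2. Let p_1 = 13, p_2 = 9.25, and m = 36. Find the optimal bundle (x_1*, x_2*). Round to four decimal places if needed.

Linear utility — the consumer picks whichever good has higher MU/price: 2/13 = 0.1538 vs 3/9.25 = 0.3243.
x_2 gives more utility per dollar, so spend all income on x_2: x_2* = m/p_2, x_1* = 0.
Numerically: x_1* = 0, x_2* = 3.8919.

x_1* = 0, x_2* = 3.8919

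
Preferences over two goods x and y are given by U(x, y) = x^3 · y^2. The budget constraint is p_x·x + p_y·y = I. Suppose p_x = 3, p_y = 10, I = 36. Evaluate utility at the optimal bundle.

MU_x/MU_y = (3·y)/(2·x); tangency sets this equal to p_x/p_y.
Rearranging, p_y·y = (2/3)·p_x·x. Substituting into the budget gives p_x·x·(1 + (2/3)) = I.
Demand: x*(p_x,p_y,I) = 0.6·I/p_x and y* = 0.4·I/p_y.
At p_x=3, p_y=10, I=36: x* = 0.6·36/3 = 7.2, y* = 1.44.
Utility at the optimum: U(7.2, 1.44) = 773.9671.

V = 773.9671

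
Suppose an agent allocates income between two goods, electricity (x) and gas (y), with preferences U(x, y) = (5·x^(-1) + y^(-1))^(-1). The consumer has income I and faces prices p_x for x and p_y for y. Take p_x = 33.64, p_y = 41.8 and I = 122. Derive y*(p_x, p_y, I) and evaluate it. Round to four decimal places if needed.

y* = 0.971

MU_x ∝ 5·x^(-2), MU_y ∝ y^(-2), so MRS = 5·(y/x)^(2) = p_x/p_y.
Solve for the ratio: y/x = [(1/5)·p_x/p_y]^(0.5).
Substitute y = (y/x)·x into the budget: x* = I/(p_x + p_y·(y/x)).
Numerically y/x = 0.401194, so x* = 122/(33.64 + 41.8·0.401194) = 2.4202 and y* = 0.401194·2.4202 = 0.971.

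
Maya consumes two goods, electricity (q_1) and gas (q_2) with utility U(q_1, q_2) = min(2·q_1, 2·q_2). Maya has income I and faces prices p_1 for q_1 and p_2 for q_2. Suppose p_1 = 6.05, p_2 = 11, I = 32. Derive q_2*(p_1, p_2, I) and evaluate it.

Here 2·6.05 + 2·11 = 34.1, giving q_2* = 1.8768.

q_2* = 1.8768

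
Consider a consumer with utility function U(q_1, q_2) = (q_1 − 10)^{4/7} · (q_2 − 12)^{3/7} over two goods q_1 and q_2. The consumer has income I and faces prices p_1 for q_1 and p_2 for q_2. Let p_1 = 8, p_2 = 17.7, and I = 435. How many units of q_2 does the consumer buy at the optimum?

q_2* = 15.4528

MRS = (4/3)·(q_2−12)/(q_1−10). Tangency with p_1/p_2 gives q_2−12 = (3/4)·(p_1/p_2)·(q_1−10).
After buying the subsistence bundle (10, 12), a share 4/7 of the remaining income goes to q_1: q_1* = 10 + 4/7·(I − 10p_1 − 12p_2)/p_1.
Discretionary income = 435 − 10·8 − 12·17.7 = 142.6; q_2* = 12 + 3/7·142.6/17.7 = 15.4528.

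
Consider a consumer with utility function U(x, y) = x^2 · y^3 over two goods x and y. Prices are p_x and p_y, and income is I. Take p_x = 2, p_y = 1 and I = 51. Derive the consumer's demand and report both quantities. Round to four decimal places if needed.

x* = 10.2, y* = 30.6

Tangency: MRS = (2/3)·y/x = p_x/p_y.
Rearranging, p_y·y = (3/2)·p_x·x. Substituting into the budget gives p_x·x·(1 + (3/2)) = I.
Demand: x*(p_x,p_y,I) = 0.4·I/p_x and y* = 0.6·I/p_y.
At p_x=2, p_y=1, I=51: x* = 0.4·51/2 = 10.2, y* = 30.6.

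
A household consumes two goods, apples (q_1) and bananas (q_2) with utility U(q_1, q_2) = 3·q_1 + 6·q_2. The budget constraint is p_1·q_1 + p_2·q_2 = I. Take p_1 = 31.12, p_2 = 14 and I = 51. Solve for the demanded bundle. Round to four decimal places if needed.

q_1* = 0, q_2* = 3.6429

q_2 gives more utility per dollar, so spend all income on q_2: q_2* = I/p_2, q_1* = 0.
Numerically: q_1* = 0, q_2* = 3.6429.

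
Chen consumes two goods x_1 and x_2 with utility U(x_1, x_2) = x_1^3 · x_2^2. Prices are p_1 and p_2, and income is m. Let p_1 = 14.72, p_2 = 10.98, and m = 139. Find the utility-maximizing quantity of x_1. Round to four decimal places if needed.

The MRS is (3/2)·x_2/x_1. Set MRS = p_1/p_2.
So 3·p_2·x_2 = 2·p_1·x_1; combined with the budget, a share 0.6 of income goes to x_1.
Demand: x_1*(p_1,p_2,m) = 0.6·m/p_1 and x_2* = 0.4·m/p_2.
At p_1=14.72, p_2=10.98, m=139: x_1* = 0.6·139/14.72 = 5.6658.

x_1* = 5.6658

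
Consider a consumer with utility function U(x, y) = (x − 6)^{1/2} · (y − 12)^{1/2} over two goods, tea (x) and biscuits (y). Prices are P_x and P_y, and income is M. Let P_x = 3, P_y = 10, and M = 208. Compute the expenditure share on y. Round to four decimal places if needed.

share on y = 0.7452

MRS = (y−12)/(x−6). Tangency with P_x/P_y gives y−12 = (P_x/P_y)·(x−6).
After buying the subsistence bundle (6, 12), a share 0.5 of the remaining income goes to x: x* = 6 + 0.5·(M − 6P_x − 12P_y)/P_x.
Discretionary income = 208 − 6·3 − 12·10 = 70; x* = 6 + 0.5·70/3 = 17.6667; y* = 12 + 0.5·70/10 = 15.5.
Expenditure on y: 10·15.5 = 155; share = 0.7452.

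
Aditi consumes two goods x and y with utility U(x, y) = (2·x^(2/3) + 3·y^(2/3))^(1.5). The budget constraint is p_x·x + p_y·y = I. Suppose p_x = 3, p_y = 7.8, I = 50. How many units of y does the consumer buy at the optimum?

y* = 2.1346

MU_x ∝ 2·x^(-1/3), MU_y ∝ 3·y^(-1/3), so MRS = (2/3)·(y/x)^(1/3) = p_x/p_y.
Hence y/x = ((3/2)·p_x/p_y)^(1/(1/3)), i.e. raised to the 3 power.
Substitute y = (y/x)·x into the budget: x* = I/(p_x + p_y·(y/x)).
Numerically y/x = 0.192023, so x* = 50/(3 + 7.8·0.192023) = 11.1166 and y* = 0.192023·11.1166 = 2.1346.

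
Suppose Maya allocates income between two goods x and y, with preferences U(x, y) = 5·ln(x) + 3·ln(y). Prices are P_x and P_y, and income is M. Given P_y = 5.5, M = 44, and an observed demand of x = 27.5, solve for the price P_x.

P_x = 1

MU_x/MU_y = (5·y)/(3·x); tangency sets this equal to P_x/P_y.
Rearranging, P_y·y = (3/5)·P_x·x. Substituting into the budget gives P_x·x·(1 + (3/5)) = M.
Demand: x*(P_x,P_y,M) = 0.625·M/P_x and y* = 0.375·M/P_y.
Set x* = 27.5 in the demand function and solve for P_x: P_x = 1.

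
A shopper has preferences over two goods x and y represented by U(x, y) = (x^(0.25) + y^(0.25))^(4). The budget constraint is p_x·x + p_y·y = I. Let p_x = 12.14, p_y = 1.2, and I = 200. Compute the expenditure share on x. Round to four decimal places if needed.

MRS = MU_x/MU_y = (y/x)^(0.75). Set equal to p_x/p_y.
Hence y/x = (p_x/p_y)^(1/(0.75)), i.e. raised to the 4/3 power.
Substitute y = (y/x)·x into the budget: x* = I/(p_x + p_y·(y/x)).
Numerically y/x = 21.880131, so x* = 200/(12.14 + 1.2·21.880131) = 5.2089 and y* = 21.880131·5.2089 = 113.9704.
Expenditure on x: 12.14·5.2089 = 63.2355; share = 0.3162.

share on x = 0.3162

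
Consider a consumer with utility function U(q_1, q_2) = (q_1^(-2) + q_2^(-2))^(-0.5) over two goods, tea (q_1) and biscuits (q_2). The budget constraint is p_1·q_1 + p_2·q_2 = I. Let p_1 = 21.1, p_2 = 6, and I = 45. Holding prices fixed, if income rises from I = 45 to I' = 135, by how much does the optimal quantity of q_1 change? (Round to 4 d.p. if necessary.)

From the CES first-order condition, (q_2/q_1)^(3) = p_1/p_2.
Solve for the ratio: q_2/q_1 = [p_1/p_2]^(1/3).
Substitute q_2 = (q_2/q_1)·q_1 into the budget: q_1* = I/(p_1 + p_2·(q_2/q_1)).
Numerically q_2/q_1 = 1.520701, so q_1* = 45/(21.1 + 6·1.520701) = 1.4889.
At I' = 135: q_1* = 4.4666. Change: 4.4666 − 1.4889 = 2.9777.

Δq_1* = 2.9777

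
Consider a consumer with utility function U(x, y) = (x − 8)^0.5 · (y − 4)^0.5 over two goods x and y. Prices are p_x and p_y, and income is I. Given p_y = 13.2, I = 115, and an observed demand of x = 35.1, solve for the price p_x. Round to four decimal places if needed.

This is Cobb-Douglas in (x−8, y−4): tangency gives 0.5·p_y·(y−4) = 0.5·p_x·(x−8).
After buying the subsistence bundle (8, 4), a share 0.5 of the remaining income goes to x: x* = 8 + 0.5·(I − 8p_x − 4p_y)/p_x.
Set x* = 35.1 in the demand function and solve for p_x: p_x = 1.

p_x = 1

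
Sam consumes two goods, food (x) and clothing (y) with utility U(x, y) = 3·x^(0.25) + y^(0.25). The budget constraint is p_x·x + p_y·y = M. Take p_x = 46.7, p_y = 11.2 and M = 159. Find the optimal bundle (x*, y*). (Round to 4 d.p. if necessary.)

With the ratio pinned down, the budget gives x* = M/(p_x + p_y·(y/x)) and y* = (y/x)·x*.
Numerically y/x = 1.551089, so x* = 159/(46.7 + 11.2·1.551089) = 2.4816 and y* = 1.551089·2.4816 = 3.8491.

x* = 2.4816, y* = 3.8491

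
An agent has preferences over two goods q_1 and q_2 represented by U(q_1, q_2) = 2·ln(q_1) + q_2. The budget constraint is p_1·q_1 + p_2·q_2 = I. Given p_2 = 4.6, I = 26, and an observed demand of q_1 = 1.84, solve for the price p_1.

p_1 = 5

Set MRS = p_1/p_2: (2/q_1)/1 = p_1/p_2.
So q_1*(p_1,p_2) = 2·p_2/p_1, independent of income; and q_2* = (I − 2·p_2)/p_2.
Set q_1* = 1.84 in the demand function and solve for p_1: p_1 = 5.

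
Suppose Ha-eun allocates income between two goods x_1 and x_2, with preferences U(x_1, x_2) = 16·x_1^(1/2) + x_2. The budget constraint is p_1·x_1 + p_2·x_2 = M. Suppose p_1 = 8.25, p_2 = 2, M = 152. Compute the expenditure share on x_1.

share on x_1 = 0.2041

Utility is quasi-linear in x_2; the FOC for x_1 is 8/√x_1 = p_1/p_2.
Thus x_1* = (8·p_2/p_1)² — independent of M — with the rest of income spent on x_2.
Plugging in: x_1* = (8·2/8.25)² = 3.7612, x_2* = 60.4848.
Expenditure on x_1: 8.25·3.7612 = 31.0303; share = 0.2041.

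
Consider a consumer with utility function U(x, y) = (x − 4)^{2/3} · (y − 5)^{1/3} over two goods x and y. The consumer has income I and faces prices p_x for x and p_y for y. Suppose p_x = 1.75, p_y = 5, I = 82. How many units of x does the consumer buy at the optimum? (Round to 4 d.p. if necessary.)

x* = 23.0476

MRS = 2·(y−5)/(x−4). Tangency with p_x/p_y gives y−5 = (1/2)·(p_x/p_y)·(x−4).
Substituting into the budget: x* = 4 + 2/3·(I − 4·p_x − 5·p_y)/p_x, and y* = 5 + 1/3·(…)/p_y.
Discretionary income = 82 − 4·1.75 − 5·5 = 50; x* = 4 + 2/3·50/1.75 = 23.0476.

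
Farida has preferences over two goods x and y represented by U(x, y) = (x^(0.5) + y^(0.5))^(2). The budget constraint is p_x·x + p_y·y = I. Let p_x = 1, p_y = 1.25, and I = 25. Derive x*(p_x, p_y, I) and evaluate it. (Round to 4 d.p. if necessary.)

x* = 13.8889

From the CES first-order condition, (y/x)^(0.5) = p_x/p_y.
Hence y/x = (p_x/p_y)^(1/(0.5)), i.e. raised to the 2 power.
With the ratio pinned down, the budget gives x* = I/(p_x + p_y·(y/x)) and y* = (y/x)·x*.
Numerically y/x = 0.64, so x* = 25/(1 + 1.25·0.64) = 13.8889.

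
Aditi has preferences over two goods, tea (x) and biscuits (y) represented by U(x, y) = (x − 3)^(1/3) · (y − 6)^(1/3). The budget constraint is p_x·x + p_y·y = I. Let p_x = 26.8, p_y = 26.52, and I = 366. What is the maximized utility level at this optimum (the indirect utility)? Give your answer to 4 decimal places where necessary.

Let x' = x−3, y' = y−6. MRS = y'/x' = p_x/p_y.
After buying the subsistence bundle (3, 6), a share 0.5 of the remaining income goes to x: x* = 3 + 0.5·(I − 3p_x − 6p_y)/p_x.
Discretionary income = 366 − 3·26.8 − 6·26.52 = 126.48; x* = 3 + 0.5·126.48/26.8 = 5.3597; y* = 6 + 0.5·126.48/26.52 = 8.3846.
Utility at the optimum: U(5.3597, 8.3846) = 1.7787.

V = 1.7787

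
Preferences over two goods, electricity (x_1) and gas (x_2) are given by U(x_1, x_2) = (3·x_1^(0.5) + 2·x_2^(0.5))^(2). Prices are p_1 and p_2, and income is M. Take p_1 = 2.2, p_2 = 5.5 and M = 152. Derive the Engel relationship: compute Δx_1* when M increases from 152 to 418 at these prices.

MU_x_1 ∝ 3·x_1^(-0.5), MU_x_2 ∝ 2·x_2^(-0.5), so MRS = (3/2)·(x_2/x_1)^(0.5) = p_1/p_2.
Solve for the ratio: x_2/x_1 = [(2/3)·p_1/p_2]^(2).
Substitute x_2 = (x_2/x_1)·x_1 into the budget: x_1* = M/(p_1 + p_2·(x_2/x_1)).
Numerically x_2/x_1 = 0.071111, so x_1* = 152/(2.2 + 5.5·0.071111) = 58.6621.
At M' = 418: x_1* = 161.3208. Change: 161.3208 − 58.6621 = 102.6587.

Δx_1* = 102.6587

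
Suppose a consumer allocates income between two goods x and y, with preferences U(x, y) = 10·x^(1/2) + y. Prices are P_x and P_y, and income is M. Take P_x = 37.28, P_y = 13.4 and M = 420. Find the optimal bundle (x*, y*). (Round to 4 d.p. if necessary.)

Thus x* = (5·P_y/P_x)² — independent of M — with the rest of income spent on y.
Plugging in: x* = (5·13.4/37.28)² = 3.23, y* = 22.3572.

x* = 3.23, y* = 22.3572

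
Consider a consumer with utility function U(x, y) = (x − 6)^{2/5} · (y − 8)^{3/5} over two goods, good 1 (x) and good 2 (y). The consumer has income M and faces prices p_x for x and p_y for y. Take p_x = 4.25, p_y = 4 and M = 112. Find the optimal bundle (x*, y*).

Substituting into the budget: x* = 6 + 0.4·(M − 6·p_x − 8·p_y)/p_x, and y* = 8 + 0.6·(…)/p_y.
Discretionary income = 112 − 6·4.25 − 8·4 = 54.5; x* = 6 + 0.4·54.5/4.25 = 11.1294; y* = 8 + 0.6·54.5/4 = 16.175.

x* = 11.1294, y* = 16.175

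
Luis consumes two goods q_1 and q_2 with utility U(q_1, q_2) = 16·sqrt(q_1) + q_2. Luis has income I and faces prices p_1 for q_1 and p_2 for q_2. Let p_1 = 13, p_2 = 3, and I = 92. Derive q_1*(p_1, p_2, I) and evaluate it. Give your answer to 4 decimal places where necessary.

Utility is quasi-linear in q_2; the FOC for q_1 is 8/√q_1 = p_1/p_2.
Solve: √q_1 = 8·p_2/p_1, so q_1*(p_1,p_2) = (8·p_2/p_1)², and q_2* = (I − p_1·q_1*)/p_2.
Plugging in: q_1* = (8·3/13)² = 3.4083.

q_1* = 3.4083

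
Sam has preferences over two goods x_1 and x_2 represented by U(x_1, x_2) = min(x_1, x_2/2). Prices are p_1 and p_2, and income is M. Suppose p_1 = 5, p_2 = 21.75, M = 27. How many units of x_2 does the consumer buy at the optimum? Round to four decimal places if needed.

Leontief preferences: the optimum is at the kink where x_1/1 = x_2/2, i.e. x_2 = 2·x_1.
Budget: p_1·x_1 + p_2·2·x_1 = M, so (p_1 + 2·p_2)·x_1 = M.
Demand: x_1*(p_1,p_2,M) = M/(p_1 + 2·p_2), x_2* = 2·M/(p_1 + 2·p_2).
Here 5 + 2·21.75 = 48.5, giving x_2* = 1.1134.

x_2* = 1.1134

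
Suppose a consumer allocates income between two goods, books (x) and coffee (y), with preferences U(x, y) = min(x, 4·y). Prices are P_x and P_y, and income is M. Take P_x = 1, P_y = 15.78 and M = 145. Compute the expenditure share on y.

Leontief preferences: the optimum is at the kink where x/4 = y/1, i.e. y = (1/4)·x.
Budget: P_x·x + P_y·(1/4)·x = M, so (4·P_x + P_y)·x = 4·M.
Demand: x*(P_x,P_y,M) = 4·M/(4·P_x + P_y), y* = M/(4·P_x + P_y).
Here 4·1 + 15.78 = 19.78, giving x* = 29.3225 and y* = 7.3306.
Expenditure on y: 15.78·7.3306 = 115.6775; share = 0.7978.

share on y = 0.7978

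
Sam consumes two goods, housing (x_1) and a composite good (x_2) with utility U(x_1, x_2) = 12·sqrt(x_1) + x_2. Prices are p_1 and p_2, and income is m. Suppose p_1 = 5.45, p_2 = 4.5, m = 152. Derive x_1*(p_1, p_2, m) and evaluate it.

Thus x_1* = (6·p_2/p_1)² — independent of m — with the rest of income spent on x_2.
Plugging in: x_1* = (6·4.5/5.45)² = 24.5434.

x_1* = 24.5434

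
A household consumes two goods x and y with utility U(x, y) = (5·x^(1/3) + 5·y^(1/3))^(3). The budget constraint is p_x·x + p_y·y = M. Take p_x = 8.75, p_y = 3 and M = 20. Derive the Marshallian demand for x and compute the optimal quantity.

x* = 0.8441

MU_x ∝ 5·x^(-2/3), MU_y ∝ 5·y^(-2/3), so MRS = (y/x)^(2/3) = p_x/p_y.
Hence y/x = (p_x/p_y)^(1/(2/3)), i.e. raised to the 1.5 power.
With the ratio pinned down, the budget gives x* = M/(p_x + p_y·(y/x)) and y* = (y/x)·x*.
Numerically y/x = 4.981157, so x* = 20/(8.75 + 3·4.981157) = 0.8441.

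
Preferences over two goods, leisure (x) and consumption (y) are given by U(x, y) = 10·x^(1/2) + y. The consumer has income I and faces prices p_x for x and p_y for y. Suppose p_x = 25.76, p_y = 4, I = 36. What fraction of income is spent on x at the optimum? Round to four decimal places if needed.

share on x = 0.4313

MU_x = 5/√x, MU_y = 1. Tangency: 5/√x = p_x/p_y.
Thus x* = (5·p_y/p_x)² — independent of I — with the rest of income spent on y.
Plugging in: x* = (5·4/25.76)² = 0.6028, y* = 5.118.
Expenditure on x: 25.76·0.6028 = 15.528; share = 0.4313.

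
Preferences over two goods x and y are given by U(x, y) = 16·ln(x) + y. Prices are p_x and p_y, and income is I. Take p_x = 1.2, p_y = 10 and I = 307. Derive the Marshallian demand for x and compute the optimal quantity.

MU_x = 16/x, MU_y = 1. Tangency: 16/x = p_x/p_y.
So x*(p_x,p_y) = 16·p_y/p_x, independent of income; and y* = (I − 16·p_y)/p_y.
At the given prices: x* = 16·10/1.2 = 133.3333.

x* = 133.3333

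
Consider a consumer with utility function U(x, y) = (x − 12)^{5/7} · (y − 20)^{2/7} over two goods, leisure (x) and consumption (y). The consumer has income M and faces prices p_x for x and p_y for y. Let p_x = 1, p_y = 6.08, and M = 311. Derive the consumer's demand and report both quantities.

x* = 138.7143, y* = 28.3365

MRS = (5/2)·(y−20)/(x−12). Tangency with p_x/p_y gives y−20 = (2/5)·(p_x/p_y)·(x−12).
After buying the subsistence bundle (12, 20), a share 5/7 of the remaining income goes to x: x* = 12 + 5/7·(M − 12p_x − 20p_y)/p_x.
Discretionary income = 311 − 12·1 − 20·6.08 = 177.4; x* = 12 + 5/7·177.4/1 = 138.7143; y* = 20 + 2/7·177.4/6.08 = 28.3365.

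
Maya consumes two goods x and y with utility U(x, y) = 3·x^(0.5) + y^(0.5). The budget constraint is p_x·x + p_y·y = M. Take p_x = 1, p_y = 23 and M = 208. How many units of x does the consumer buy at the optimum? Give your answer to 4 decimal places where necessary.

x* = 207

MU_x ∝ 3·x^(-0.5), MU_y ∝ y^(-0.5), so MRS = 3·(y/x)^(0.5) = p_x/p_y.
Solve for the ratio: y/x = [(1/3)·p_x/p_y]^(2).
Substitute y = (y/x)·x into the budget: x* = M/(p_x + p_y·(y/x)).
Numerically y/x = 0.00021, so x* = 208/(1 + 23·0.00021) = 207.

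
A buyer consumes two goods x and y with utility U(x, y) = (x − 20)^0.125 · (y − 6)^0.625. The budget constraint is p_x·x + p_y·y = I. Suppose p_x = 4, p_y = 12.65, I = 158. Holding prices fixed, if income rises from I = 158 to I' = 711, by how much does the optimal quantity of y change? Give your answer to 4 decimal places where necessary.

Δy* = 36.4295

MRS = (1/5)·(y−6)/(x−20). Tangency with p_x/p_y gives y−6 = 5·(p_x/p_y)·(x−20).
Substituting into the budget: x* = 20 + 1/6·(I − 20·p_x − 6·p_y)/p_x, and y* = 6 + 5/6·(…)/p_y.
Discretionary income = 158 − 20·4 − 6·12.65 = 2.1; y* = 6 + 5/6·2.1/12.65 = 6.1383.
At I' = 711: y* = 42.5679. Change: 42.5679 − 6.1383 = 36.4295.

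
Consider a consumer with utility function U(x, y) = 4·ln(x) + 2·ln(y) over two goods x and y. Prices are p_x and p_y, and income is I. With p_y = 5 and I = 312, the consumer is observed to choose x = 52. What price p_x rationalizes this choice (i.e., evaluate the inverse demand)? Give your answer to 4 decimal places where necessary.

Tangency: MRS = 2·y/x = p_x/p_y.
So 4·p_y·y = 2·p_x·x; combined with the budget, a share 2/3 of income goes to x.
Demand: x*(p_x,p_y,I) = 2/3·I/p_x and y* = 1/3·I/p_y.
Set x* = 52 in the demand function and solve for p_x: p_x = 4.

p_x = 4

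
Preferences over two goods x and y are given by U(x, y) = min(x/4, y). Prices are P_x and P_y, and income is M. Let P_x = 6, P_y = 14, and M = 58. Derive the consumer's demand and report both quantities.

With perfect complements, no substitution: consume in ratio x:y = 4:1.
Budget: P_x·x + P_y·(1/4)·x = M, so (4·P_x + P_y)·x = 4·M.
Demand: x*(P_x,P_y,M) = 4·M/(4·P_x + P_y), y* = M/(4·P_x + P_y).
Here 4·6 + 14 = 38, giving x* = 6.1053 and y* = 1.5263.

x* = 6.1053, y* = 1.5263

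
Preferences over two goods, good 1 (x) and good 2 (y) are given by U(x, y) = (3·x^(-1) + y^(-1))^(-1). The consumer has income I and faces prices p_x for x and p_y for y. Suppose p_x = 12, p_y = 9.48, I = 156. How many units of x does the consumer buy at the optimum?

MU_x ∝ 3·x^(-2), MU_y ∝ y^(-2), so MRS = 3·(y/x)^(2) = p_x/p_y.
Hence y/x = ((1/3)·p_x/p_y)^(1/(2)), i.e. raised to the 0.5 power.
With the ratio pinned down, the budget gives x* = I/(p_x + p_y·(y/x)) and y* = (y/x)·x*.
Numerically y/x = 0.64957, so x* = 156/(12 + 9.48·0.64957) = 8.5913.

x* = 8.5913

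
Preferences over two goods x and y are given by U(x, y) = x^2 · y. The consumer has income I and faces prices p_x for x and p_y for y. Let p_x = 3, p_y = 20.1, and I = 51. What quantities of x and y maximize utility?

x* = 11.3333, y* = 0.8458

The MRS is 2·y/x. Set MRS = p_x/p_y.
Rearranging, p_y·y = (1/2)·p_x·x. Substituting into the budget gives p_x·x·(1 + (1/2)) = I.
Demand: x*(p_x,p_y,I) = 2/3·I/p_x and y* = 1/3·I/p_y.
At p_x=3, p_y=20.1, I=51: x* = 2/3·51/3 = 11.3333, y* = 0.8458.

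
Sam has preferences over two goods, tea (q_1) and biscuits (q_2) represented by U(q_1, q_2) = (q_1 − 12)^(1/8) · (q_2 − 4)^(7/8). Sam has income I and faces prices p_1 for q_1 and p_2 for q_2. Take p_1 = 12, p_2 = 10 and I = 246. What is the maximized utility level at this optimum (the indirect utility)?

Let q_1' = q_1−12, q_2' = q_2−4. MRS = (1/7)·q_2'/q_1' = p_1/p_2.
Substituting into the budget: q_1* = 12 + 0.125·(I − 12·p_1 − 4·p_2)/p_1, and q_2* = 4 + 0.875·(…)/p_2.
Discretionary income = 246 − 12·12 − 4·10 = 62; q_1* = 12 + 0.125·62/12 = 12.6458; q_2* = 4 + 0.875·62/10 = 9.425.
Utility at the optimum: U(12.6458, 9.425) = 4.1578.

V = 4.1578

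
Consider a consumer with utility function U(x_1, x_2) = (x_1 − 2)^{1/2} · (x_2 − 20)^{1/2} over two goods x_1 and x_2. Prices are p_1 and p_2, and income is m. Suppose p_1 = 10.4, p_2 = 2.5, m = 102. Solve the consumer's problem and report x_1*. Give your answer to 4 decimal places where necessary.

Let x_1' = x_1−2, x_2' = x_2−20. MRS = x_2'/x_1' = p_1/p_2.
After buying the subsistence bundle (2, 20), a share 0.5 of the remaining income goes to x_1: x_1* = 2 + 0.5·(m − 2p_1 − 20p_2)/p_1.
Discretionary income = 102 − 2·10.4 − 20·2.5 = 31.2; x_1* = 2 + 0.5·31.2/10.4 = 3.5.

x_1* = 3.5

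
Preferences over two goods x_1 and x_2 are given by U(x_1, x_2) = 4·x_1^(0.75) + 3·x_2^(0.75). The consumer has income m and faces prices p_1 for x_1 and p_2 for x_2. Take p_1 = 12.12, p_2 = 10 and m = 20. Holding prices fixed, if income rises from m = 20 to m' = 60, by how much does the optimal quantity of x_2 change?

MRS = MU_x_1/MU_x_2 = (4/3)·(x_2/x_1)^(0.25). Set equal to p_1/p_2.
Hence x_2/x_1 = ((3/4)·p_1/p_2)^(1/(0.25)), i.e. raised to the 4 power.
With the ratio pinned down, the budget gives x_1* = m/(p_1 + p_2·(x_2/x_1)) and x_2* = (x_2/x_1)·x_1*.
Numerically x_2/x_1 = 0.68274, so x_1* = 20/(12.12 + 10·0.68274) = 1.0556 and x_2* = 0.68274·1.0556 = 0.7207.
At m' = 60: x_2* = 2.162. Change: 2.162 − 0.7207 = 1.4413.

Δx_2* = 1.4413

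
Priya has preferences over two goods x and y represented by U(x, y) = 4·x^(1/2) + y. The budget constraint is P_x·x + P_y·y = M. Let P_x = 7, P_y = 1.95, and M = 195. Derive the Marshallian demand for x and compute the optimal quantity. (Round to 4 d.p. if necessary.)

x* = 0.3104

Set MRS = P_x/P_y: 2·x^(−1/2) = P_x/P_y.
Thus x* = (2·P_y/P_x)² — independent of M — with the rest of income spent on y.
Plugging in: x* = (2·1.95/7)² = 0.3104.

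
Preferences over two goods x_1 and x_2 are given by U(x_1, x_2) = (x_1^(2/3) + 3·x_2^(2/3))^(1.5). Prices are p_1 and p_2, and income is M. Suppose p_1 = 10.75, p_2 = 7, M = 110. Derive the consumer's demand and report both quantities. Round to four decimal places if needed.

MRS = MU_x_1/MU_x_2 = (1/3)·(x_2/x_1)^(1/3). Set equal to p_1/p_2.
Hence x_2/x_1 = (3·p_1/p_2)^(1/(1/3)), i.e. raised to the 3 power.
Substitute x_2 = (x_2/x_1)·x_1 into the budget: x_1* = M/(p_1 + p_2·(x_2/x_1)).
Numerically x_2/x_1 = 97.790133, so x_1* = 110/(10.75 + 7·97.790133) = 0.1582 and x_2* = 97.790133·0.1582 = 15.4713.

x_1* = 0.1582, x_2* = 15.4713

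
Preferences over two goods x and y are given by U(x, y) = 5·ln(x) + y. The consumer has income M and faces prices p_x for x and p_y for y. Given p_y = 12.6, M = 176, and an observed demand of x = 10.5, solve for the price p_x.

Set MRS = p_x/p_y: (5/x)/1 = p_x/p_y.
So x*(p_x,p_y) = 5·p_y/p_x, independent of income; and y* = (M − 5·p_y)/p_y.
Set x* = 10.5 in the demand function and solve for p_x: p_x = 6.

p_x = 6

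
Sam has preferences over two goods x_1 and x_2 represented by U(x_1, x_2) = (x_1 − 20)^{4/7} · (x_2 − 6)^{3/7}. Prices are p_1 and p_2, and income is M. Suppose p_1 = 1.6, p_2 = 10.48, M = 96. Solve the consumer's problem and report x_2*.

After buying the subsistence bundle (20, 6), a share 4/7 of the remaining income goes to x_1: x_1* = 20 + 4/7·(M − 20p_1 − 6p_2)/p_1.
Discretionary income = 96 − 20·1.6 − 6·10.48 = 1.12; x_2* = 6 + 3/7·1.12/10.48 = 6.0458.

x_2* = 6.0458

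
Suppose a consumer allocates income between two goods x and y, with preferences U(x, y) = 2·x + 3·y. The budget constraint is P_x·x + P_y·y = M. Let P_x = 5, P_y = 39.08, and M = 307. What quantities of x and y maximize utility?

Linear utility — the consumer picks whichever good has higher MU/price: 2/5 = 0.4 vs 3/39.08 = 0.0768.
x gives more utility per dollar, so spend all income on x: x* = M/P_x, y* = 0.
Numerically: x* = 61.4, y* = 0.

x* = 61.4, y* = 0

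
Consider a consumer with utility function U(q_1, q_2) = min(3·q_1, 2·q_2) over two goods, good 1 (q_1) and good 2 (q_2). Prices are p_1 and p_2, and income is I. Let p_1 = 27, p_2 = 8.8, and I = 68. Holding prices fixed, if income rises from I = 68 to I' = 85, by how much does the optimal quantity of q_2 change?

Demand: q_1*(p_1,p_2,I) = 2·I/(2·p_1 + 3·p_2), q_2* = 3·I/(2·p_1 + 3·p_2).
Here 2·27 + 3·8.8 = 80.4, giving q_2* = 2.5373.
At I' = 85: q_2* = 3.1716. Change: 3.1716 − 2.5373 = 0.6343.

Δq_2* = 0.6343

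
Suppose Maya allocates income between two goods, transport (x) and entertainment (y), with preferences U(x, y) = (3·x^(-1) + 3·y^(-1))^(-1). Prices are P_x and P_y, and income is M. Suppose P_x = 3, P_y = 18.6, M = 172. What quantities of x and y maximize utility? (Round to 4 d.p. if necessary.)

x* = 16.428, y* = 6.5976

From the CES first-order condition, (y/x)^(2) = P_x/P_y.
Solve for the ratio: y/x = [P_x/P_y]^(0.5).
With the ratio pinned down, the budget gives x* = M/(P_x + P_y·(y/x)) and y* = (y/x)·x*.
Numerically y/x = 0.40161, so x* = 172/(3 + 18.6·0.40161) = 16.428 and y* = 0.40161·16.428 = 6.5976.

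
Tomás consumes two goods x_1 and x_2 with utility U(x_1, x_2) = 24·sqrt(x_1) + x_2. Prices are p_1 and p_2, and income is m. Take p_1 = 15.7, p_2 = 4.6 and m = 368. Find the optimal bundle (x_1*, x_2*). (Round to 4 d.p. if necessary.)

x_1* = 12.3617, x_2* = 37.8089

MU_x_1 = 12/√x_1, MU_x_2 = 1. Tangency: 12/√x_1 = p_1/p_2.
Solve: √x_1 = 12·p_2/p_1, so x_1*(p_1,p_2) = (12·p_2/p_1)², and x_2* = (m − p_1·x_1*)/p_2.
Plugging in: x_1* = (12·4.6/15.7)² = 12.3617, x_2* = 37.8089.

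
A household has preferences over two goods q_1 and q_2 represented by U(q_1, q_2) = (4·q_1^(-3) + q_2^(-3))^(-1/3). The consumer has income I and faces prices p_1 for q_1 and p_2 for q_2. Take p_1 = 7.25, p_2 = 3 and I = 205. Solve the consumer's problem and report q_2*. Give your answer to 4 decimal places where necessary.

From the CES first-order condition, 4·(q_2/q_1)^(4) = p_1/p_2.
Solve for the ratio: q_2/q_1 = [(1/4)·p_1/p_2]^(0.25).
With the ratio pinned down, the budget gives q_1* = I/(p_1 + p_2·(q_2/q_1)) and q_2* = (q_2/q_1)·q_1*.
Numerically q_2/q_1 = 0.881636, so q_1* = 205/(7.25 + 3·0.881636) = 20.7177 and q_2* = 0.881636·20.7177 = 18.2655.

q_2* = 18.2655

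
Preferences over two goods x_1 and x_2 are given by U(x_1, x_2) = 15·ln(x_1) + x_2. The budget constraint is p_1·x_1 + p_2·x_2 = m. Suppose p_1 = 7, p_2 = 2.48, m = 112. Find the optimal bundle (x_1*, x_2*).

x_1* = 5.3143, x_2* = 30.1613

Set MRS = p_1/p_2: (15/x_1)/1 = p_1/p_2.
So x_1*(p_1,p_2) = 15·p_2/p_1, independent of income; and x_2* = (m − 15·p_2)/p_2.
At the given prices: x_1* = 15·2.48/7 = 5.3143, and x_2* = 30.1613.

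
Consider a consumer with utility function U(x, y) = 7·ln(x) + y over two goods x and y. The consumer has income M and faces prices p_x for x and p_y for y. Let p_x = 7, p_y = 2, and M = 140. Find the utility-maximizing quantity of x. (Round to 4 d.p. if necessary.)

MU_x = 7/x, MU_y = 1. Tangency: 7/x = p_x/p_y.
So x*(p_x,p_y) = 7·p_y/p_x, independent of income; and y* = (M − 7·p_y)/p_y.
At the given prices: x* = 7·2/7 = 2.

x* = 2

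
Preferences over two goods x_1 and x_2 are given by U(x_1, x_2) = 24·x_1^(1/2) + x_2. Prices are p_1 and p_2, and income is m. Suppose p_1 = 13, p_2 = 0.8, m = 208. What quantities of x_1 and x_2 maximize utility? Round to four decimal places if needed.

MU_x_1 = 12/√x_1, MU_x_2 = 1. Tangency: 12/√x_1 = p_1/p_2.
Solve: √x_1 = 12·p_2/p_1, so x_1*(p_1,p_2) = (12·p_2/p_1)², and x_2* = (m − p_1·x_1*)/p_2.
Plugging in: x_1* = (12·0.8/13)² = 0.5453, x_2* = 251.1385.

x_1* = 0.5453, x_2* = 251.1385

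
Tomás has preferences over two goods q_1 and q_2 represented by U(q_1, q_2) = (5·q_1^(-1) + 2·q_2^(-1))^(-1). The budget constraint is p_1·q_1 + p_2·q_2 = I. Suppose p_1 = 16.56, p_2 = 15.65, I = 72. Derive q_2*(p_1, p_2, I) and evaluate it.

Substitute q_2 = (q_2/q_1)·q_1 into the budget: q_1* = I/(p_1 + p_2·(q_2/q_1)).
Numerically q_2/q_1 = 0.650583, so q_1* = 72/(16.56 + 15.65·0.650583) = 2.6924 and q_2* = 0.650583·2.6924 = 1.7517.

q_2* = 1.7517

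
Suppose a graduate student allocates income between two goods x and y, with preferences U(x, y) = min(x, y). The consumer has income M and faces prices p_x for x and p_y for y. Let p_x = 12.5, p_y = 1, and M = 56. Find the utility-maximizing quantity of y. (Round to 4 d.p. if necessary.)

Leontief preferences: the optimum is at the kink where x/1 = y/1, i.e. y = x.
Budget: p_x·x + p_y·x = M, so (p_x + p_y)·x = M.
Demand: x*(p_x,p_y,M) = M/(p_x + p_y), y* = M/(p_x + p_y).
Here 12.5 + 1 = 13.5, giving y* = 4.1481.

y* = 4.1481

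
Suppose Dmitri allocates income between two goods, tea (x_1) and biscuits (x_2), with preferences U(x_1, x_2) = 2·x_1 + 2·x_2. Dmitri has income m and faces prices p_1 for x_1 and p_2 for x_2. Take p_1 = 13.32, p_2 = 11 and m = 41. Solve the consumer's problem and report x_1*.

Perfect substitutes: compare marginal utility per dollar. 2/p_1 vs 2/p_2 → 0.1502 vs 0.1818.
x_2 gives more utility per dollar, so spend all income on x_2: x_2* = m/p_2, x_1* = 0.
Numerically: x_1* = 0, x_2* = 3.7273.

x_1* = 0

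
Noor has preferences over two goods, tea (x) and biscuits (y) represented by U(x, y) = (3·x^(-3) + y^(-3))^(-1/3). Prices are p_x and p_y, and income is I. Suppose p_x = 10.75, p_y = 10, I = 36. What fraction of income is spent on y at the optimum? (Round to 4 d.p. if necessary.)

share on y = 0.4185

MRS = MU_x/MU_y = 3·(y/x)^(4). Set equal to p_x/p_y.
Solve for the ratio: y/x = [(1/3)·p_x/p_y]^(0.25).
Substitute y = (y/x)·x into the budget: x* = I/(p_x + p_y·(y/x)).
Numerically y/x = 0.773699, so x* = 36/(10.75 + 10·0.773699) = 1.9473 and y* = 0.773699·1.9473 = 1.5066.
Expenditure on y: 10·1.5066 = 15.0664; share = 0.4185.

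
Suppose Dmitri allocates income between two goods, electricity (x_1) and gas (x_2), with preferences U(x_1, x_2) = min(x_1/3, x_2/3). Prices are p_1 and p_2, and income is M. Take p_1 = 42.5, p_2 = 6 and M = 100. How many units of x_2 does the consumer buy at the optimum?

x_2* = 2.0619

With perfect complements, no substitution: consume in ratio x_1:x_2 = 3:3.
Budget: p_1·x_1 + p_2·x_1 = M, so (3·p_1 + 3·p_2)·x_1 = 3·M.
Demand: x_1*(p_1,p_2,M) = 3·M/(3·p_1 + 3·p_2), x_2* = 3·M/(3·p_1 + 3·p_2).
Here 3·42.5 + 3·6 = 145.5, giving x_2* = 2.0619.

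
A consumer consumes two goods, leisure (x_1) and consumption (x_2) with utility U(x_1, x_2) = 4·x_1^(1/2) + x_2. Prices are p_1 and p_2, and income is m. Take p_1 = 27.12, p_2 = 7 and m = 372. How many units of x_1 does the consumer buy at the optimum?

x_1* = 0.2665

Thus x_1* = (2·p_2/p_1)² — independent of m — with the rest of income spent on x_2.
Plugging in: x_1* = (2·7/27.12)² = 0.2665.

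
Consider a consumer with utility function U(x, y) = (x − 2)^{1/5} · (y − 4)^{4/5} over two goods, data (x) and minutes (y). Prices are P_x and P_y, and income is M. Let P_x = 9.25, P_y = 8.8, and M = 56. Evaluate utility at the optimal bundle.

Let x' = x−2, y' = y−4. MRS = (1/4)·y'/x' = P_x/P_y.
After buying the subsistence bundle (2, 4), a share 0.2 of the remaining income goes to x: x* = 2 + 0.2·(M − 2P_x − 4P_y)/P_x.
Discretionary income = 56 − 2·9.25 − 4·8.8 = 2.3; x* = 2 + 0.2·2.3/9.25 = 2.0497; y* = 4 + 0.8·2.3/8.8 = 4.2091.
Utility at the optimum: U(2.0497, 4.2091) = 0.1569.

V = 0.1569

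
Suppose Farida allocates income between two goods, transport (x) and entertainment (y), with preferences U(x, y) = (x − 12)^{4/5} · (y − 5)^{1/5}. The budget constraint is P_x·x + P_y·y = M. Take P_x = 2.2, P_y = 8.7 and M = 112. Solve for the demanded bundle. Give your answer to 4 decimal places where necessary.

Let x' = x−12, y' = y−5. MRS = 4·y'/x' = P_x/P_y.
Substituting into the budget: x* = 12 + 0.8·(M − 12·P_x − 5·P_y)/P_x, and y* = 5 + 0.2·(…)/P_y.
Discretionary income = 112 − 12·2.2 − 5·8.7 = 42.1; x* = 12 + 0.8·42.1/2.2 = 27.3091; y* = 5 + 0.2·42.1/8.7 = 5.9678.

x* = 27.3091, y* = 5.9678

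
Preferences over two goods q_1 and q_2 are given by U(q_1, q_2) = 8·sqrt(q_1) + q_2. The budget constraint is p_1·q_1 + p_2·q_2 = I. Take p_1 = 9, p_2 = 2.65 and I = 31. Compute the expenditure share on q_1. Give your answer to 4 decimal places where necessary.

Utility is quasi-linear in q_2; the FOC for q_1 is 4/√q_1 = p_1/p_2.
Thus q_1* = (4·p_2/p_1)² — independent of I — with the rest of income spent on q_2.
Plugging in: q_1* = (4·2.65/9)² = 1.3872, q_2* = 6.987.
Expenditure on q_1: 9·1.3872 = 12.4844; share = 0.4027.

share on q_1 = 0.4027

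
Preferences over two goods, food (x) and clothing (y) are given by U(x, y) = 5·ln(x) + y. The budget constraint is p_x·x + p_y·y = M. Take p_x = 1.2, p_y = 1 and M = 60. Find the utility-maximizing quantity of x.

x* = 4.1667

Set MRS = p_x/p_y: (5/x)/1 = p_x/p_y.
So x*(p_x,p_y) = 5·p_y/p_x, independent of income; and y* = (M − 5·p_y)/p_y.
At the given prices: x* = 5·1/1.2 = 4.1667.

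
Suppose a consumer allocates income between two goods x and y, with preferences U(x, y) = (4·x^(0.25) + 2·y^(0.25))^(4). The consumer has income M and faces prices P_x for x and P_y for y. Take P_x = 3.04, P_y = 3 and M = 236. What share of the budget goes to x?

share on x = 0.715

Substitute y = (y/x)·x into the budget: x* = M/(P_x + P_y·(y/x)).
Numerically y/x = 0.403921, so x* = 236/(3.04 + 3·0.403921) = 55.5064 and y* = 0.403921·55.5064 = 22.4202.
Expenditure on x: 3.04·55.5064 = 168.7394; share = 0.715.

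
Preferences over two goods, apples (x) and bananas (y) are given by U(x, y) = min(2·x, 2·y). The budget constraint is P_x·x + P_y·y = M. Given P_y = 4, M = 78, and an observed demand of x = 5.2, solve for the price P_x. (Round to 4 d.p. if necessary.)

P_x = 11

With perfect complements, no substitution: consume in ratio x:y = 2:2.
Budget: P_x·x + P_y·x = M, so (2·P_x + 2·P_y)·x = 2·M.
Demand: x*(P_x,P_y,M) = 2·M/(2·P_x + 2·P_y), y* = 2·M/(2·P_x + 2·P_y).
Set x* = 5.2 in the demand function and solve for P_x: P_x = 11.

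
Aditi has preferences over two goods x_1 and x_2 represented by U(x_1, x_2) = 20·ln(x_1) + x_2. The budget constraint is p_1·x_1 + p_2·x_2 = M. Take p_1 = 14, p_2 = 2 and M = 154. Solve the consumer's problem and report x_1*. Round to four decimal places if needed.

Set MRS = p_1/p_2: (20/x_1)/1 = p_1/p_2.
So x_1*(p_1,p_2) = 20·p_2/p_1, independent of income; and x_2* = (M − 20·p_2)/p_2.
At the given prices: x_1* = 20·2/14 = 2.8571.

x_1* = 2.8571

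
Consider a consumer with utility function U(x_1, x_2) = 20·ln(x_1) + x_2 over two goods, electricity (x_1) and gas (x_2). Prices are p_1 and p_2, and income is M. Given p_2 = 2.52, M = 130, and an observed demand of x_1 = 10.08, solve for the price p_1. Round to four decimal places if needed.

Set MRS = p_1/p_2: (20/x_1)/1 = p_1/p_2.
So x_1*(p_1,p_2) = 20·p_2/p_1, independent of income; and x_2* = (M − 20·p_2)/p_2.
Set x_1* = 10.08 in the demand function and solve for p_1: p_1 = 5.

p_1 = 5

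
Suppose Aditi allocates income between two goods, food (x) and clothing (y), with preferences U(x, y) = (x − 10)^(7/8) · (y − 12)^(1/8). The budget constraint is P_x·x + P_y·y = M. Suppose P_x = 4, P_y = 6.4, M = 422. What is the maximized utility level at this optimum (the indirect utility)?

This is Cobb-Douglas in (x−10, y−12): tangency gives 0.875·P_y·(y−12) = 0.125·P_x·(x−10).
Substituting into the budget: x* = 10 + 0.875·(M − 10·P_x − 12·P_y)/P_x, and y* = 12 + 0.125·(…)/P_y.
Discretionary income = 422 − 10·4 − 12·6.4 = 305.2; x* = 10 + 0.875·305.2/4 = 76.7625; y* = 12 + 0.125·305.2/6.4 = 17.9609.
Utility at the optimum: U(76.7625, 17.9609) = 49.3606.

V = 49.3606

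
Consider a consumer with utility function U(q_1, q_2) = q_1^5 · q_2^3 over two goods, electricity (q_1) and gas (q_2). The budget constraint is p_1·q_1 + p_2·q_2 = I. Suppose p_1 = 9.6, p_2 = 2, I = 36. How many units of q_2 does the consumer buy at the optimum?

q_2* = 6.75

Tangency: MRS = (5/3)·q_2/q_1 = p_1/p_2.
So 5·p_2·q_2 = 3·p_1·q_1; combined with the budget, a share 0.625 of income goes to q_1.
Demand: q_1*(p_1,p_2,I) = 0.625·I/p_1 and q_2* = 0.375·I/p_2.
At p_1=9.6, p_2=2, I=36: q_2* = 0.375·36/2 = 6.75.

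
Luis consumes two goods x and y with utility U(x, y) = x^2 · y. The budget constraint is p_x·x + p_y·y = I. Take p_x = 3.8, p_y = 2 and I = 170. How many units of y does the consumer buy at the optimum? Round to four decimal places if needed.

Tangency: MRS = 2·y/x = p_x/p_y.
Rearranging, p_y·y = (1/2)·p_x·x. Substituting into the budget gives p_x·x·(1 + (1/2)) = I.
Demand: x*(p_x,p_y,I) = 2/3·I/p_x and y* = 1/3·I/p_y.
At p_x=3.8, p_y=2, I=170: y* = 1/3·170/2 = 28.3333.

y* = 28.3333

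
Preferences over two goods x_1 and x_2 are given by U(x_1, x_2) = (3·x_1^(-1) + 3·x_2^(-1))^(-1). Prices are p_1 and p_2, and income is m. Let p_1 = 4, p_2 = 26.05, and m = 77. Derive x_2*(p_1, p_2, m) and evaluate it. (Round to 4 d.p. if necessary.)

MRS = MU_x_1/MU_x_2 = (x_2/x_1)^(2). Set equal to p_1/p_2.
Solve for the ratio: x_2/x_1 = [p_1/p_2]^(0.5).
With the ratio pinned down, the budget gives x_1* = m/(p_1 + p_2·(x_2/x_1)) and x_2* = (x_2/x_1)·x_1*.
Numerically x_2/x_1 = 0.391856, so x_1* = 77/(4 + 26.05·0.391856) = 5.4195 and x_2* = 0.391856·5.4195 = 2.1237.

x_2* = 2.1237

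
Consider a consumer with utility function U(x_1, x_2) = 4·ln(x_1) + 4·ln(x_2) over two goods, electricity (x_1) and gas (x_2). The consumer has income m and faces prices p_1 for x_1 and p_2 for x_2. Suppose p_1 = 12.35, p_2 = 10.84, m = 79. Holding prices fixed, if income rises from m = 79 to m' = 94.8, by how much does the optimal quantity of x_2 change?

Tangency: MRS = x_2/x_1 = p_1/p_2.
So 4·p_2·x_2 = 4·p_1·x_1; combined with the budget, a share 0.5 of income goes to x_1.
Demand: x_1*(p_1,p_2,m) = 0.5·m/p_1 and x_2* = 0.5·m/p_2.
At p_1=12.35, p_2=10.84, m=79: x_2* = 0.5·79/10.84 = 3.6439.
At m' = 94.8: x_2* = 4.3727. Change: 4.3727 − 3.6439 = 0.7288.

Δx_2* = 0.7288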